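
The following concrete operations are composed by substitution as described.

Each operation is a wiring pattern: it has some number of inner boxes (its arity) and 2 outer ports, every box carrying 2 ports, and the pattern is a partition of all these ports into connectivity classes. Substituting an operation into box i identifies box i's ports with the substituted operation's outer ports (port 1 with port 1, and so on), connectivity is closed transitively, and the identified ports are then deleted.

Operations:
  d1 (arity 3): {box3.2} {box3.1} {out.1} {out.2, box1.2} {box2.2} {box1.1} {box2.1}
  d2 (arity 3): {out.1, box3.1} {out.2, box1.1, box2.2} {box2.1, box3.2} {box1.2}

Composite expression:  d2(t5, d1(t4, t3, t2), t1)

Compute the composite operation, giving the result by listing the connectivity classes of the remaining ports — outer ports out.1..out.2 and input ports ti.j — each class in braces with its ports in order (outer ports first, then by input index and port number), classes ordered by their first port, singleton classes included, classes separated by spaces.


{out.1, t1.1} {out.2, t4.2, t5.1} {t1.2} {t2.1} {t2.2} {t3.1} {t3.2} {t4.1} {t5.2}

Reachability decides: close wires over d2-identified ports.
the subtree at d1 composes to {out.1} {out.2, t4.2} {t2.1} {t2.2} {t3.1} {t3.2} {t4.1} on (t4, t3, t2); out.j = own outer ports
the subtree at d2 composes to {out.1, t1.1} {out.2, t4.2, t5.1} {t1.2} {t2.1} {t2.2} {t3.1} {t3.2} {t4.1} {t5.2} on (t5, t4, t3, t2, t1); out.j = own outer ports


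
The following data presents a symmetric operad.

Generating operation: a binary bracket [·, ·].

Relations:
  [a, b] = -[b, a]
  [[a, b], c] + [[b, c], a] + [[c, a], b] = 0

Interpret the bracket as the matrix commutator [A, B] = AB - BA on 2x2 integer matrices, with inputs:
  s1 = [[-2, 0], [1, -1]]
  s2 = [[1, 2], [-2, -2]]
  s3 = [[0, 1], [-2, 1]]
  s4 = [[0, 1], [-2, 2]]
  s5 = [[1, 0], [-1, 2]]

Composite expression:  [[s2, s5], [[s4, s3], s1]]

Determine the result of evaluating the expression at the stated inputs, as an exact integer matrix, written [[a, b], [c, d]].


[[9, 8], [-2, -9]]

[s2, s5] = [[-2, 2], [5, 2]]
[s4, s3] = [[0, -1], [-2, 0]]
[[s4, s3], s1] = [[-1, -1], [2, 1]]
[[s2, s5], [[s4, s3], s1]] = [[9, 8], [-2, -9]]


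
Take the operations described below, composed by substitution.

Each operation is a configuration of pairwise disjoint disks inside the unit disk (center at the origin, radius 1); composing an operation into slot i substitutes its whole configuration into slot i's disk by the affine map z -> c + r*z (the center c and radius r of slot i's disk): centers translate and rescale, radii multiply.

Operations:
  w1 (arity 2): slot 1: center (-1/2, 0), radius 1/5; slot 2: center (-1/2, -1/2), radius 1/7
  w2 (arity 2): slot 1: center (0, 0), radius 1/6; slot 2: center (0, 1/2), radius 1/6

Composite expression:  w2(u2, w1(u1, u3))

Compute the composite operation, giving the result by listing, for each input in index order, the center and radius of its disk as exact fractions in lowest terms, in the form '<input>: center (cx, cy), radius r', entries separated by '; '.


u1: center (-1/12, 1/2), radius 1/30; u2: center (0, 0), radius 1/6; u3: center (-1/12, 5/12), radius 1/42


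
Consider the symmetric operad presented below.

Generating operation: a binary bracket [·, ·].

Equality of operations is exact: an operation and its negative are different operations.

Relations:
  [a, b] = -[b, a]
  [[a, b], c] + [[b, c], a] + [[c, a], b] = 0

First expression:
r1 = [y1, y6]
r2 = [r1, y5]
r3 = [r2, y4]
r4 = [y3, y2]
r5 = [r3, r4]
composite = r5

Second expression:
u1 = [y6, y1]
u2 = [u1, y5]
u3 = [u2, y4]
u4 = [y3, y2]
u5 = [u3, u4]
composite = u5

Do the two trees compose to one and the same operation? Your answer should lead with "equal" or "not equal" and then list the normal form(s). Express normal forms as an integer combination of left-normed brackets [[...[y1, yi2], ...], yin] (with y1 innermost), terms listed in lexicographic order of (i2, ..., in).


not equal — first -[[[[[y1, y6], y5], y4], y2], y3] + [[[[[y1, y6], y5], y4], y3], y2], second [[[[[y1, y6], y5], y4], y2], y3] - [[[[[y1, y6], y5], y4], y3], y2]

The first composite normalizes to -[[[[[y1, y6], y5], y4], y2], y3] + [[[[[y1, y6], y5], y4], y3], y2]
The second composite normalizes to [[[[[y1, y6], y5], y4], y2], y3] - [[[[[y1, y6], y5], y4], y3], y2]
The normal forms differ: not equal.


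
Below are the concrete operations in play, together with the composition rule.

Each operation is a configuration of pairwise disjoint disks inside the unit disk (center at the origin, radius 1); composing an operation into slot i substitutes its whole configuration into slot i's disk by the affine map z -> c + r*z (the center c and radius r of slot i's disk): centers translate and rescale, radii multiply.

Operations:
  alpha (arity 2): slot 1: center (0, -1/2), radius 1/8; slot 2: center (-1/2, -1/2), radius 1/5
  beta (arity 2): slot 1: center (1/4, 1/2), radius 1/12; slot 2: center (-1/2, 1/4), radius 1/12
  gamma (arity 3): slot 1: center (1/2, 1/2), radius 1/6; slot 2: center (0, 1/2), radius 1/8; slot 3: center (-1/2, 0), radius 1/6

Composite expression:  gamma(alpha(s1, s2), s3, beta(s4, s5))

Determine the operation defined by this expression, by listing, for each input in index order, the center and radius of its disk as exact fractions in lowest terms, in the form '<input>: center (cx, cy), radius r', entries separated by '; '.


s1: center (1/2, 5/12), radius 1/48; s2: center (5/12, 5/12), radius 1/30; s3: center (0, 1/2), radius 1/8; s4: center (-11/24, 1/12), radius 1/72; s5: center (-7/12, 1/24), radius 1/72

Nesting under gamma composes maps z -> c + r*z down each s-path.
for s1, the 2-step affine chain lands on center (1/2, 5/12), radius 1/48
for s2, the 2-step affine chain lands on center (5/12, 5/12), radius 1/30
for s3, the 1-step affine chain lands on center (0, 1/2), radius 1/8
for s4, the 2-step affine chain lands on center (-11/24, 1/12), radius 1/72
for s5, the 2-step affine chain lands on center (-7/12, 1/24), radius 1/72


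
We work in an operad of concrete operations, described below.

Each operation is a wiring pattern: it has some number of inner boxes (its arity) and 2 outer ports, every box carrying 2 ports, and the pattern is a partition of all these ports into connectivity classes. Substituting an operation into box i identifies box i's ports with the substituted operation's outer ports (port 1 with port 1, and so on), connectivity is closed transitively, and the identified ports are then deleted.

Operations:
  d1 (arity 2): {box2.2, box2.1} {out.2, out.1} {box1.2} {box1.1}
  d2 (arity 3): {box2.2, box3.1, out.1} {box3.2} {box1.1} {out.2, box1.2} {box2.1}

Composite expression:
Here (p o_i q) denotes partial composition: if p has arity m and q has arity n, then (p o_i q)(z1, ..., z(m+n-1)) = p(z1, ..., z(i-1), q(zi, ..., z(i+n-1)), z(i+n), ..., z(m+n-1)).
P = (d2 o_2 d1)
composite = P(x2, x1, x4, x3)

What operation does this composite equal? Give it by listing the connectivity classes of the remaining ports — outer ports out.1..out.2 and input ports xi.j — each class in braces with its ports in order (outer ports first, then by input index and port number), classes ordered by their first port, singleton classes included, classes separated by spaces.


After gluing at d2, chains via deleted ports link the x-ports.
d1 over (x1, x4) gives {out.1, out.2} {x1.1} {x1.2} {x4.1, x4.2}, out.j being that stage's outer ports
d2 over (x2, x1, x4, x3) gives {out.1, x3.1} {out.2, x2.2} {x1.1} {x1.2} {x2.1} {x3.2} {x4.1, x4.2}, out.j being that stage's outer ports

{out.1, x3.1} {out.2, x2.2} {x1.1} {x1.2} {x2.1} {x3.2} {x4.1, x4.2}


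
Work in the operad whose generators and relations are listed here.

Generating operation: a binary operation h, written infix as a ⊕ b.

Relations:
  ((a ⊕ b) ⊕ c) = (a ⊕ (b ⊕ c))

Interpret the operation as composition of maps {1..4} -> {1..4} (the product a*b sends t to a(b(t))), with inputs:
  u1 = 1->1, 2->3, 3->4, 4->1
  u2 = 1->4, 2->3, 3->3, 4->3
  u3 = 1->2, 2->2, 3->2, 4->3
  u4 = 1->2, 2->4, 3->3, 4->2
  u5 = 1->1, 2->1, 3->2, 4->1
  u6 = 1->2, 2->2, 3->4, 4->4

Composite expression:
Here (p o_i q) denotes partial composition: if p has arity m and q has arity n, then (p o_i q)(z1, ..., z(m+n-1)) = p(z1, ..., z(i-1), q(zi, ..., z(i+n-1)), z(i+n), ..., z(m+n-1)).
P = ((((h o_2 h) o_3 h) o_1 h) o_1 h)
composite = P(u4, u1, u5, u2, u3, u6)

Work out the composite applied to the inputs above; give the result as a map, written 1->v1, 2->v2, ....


1->3, 2->3, 3->3, 4->3

(u4 ⊕ u1) = 1->2, 2->3, 3->2, 4->2
((u4 ⊕ u1) ⊕ u5) = 1->2, 2->2, 3->3, 4->2
(u3 ⊕ u6) = 1->2, 2->2, 3->3, 4->3
(u2 ⊕ (u3 ⊕ u6)) = 1->3, 2->3, 3->3, 4->3
(((u4 ⊕ u1) ⊕ u5) ⊕ (u2 ⊕ (u3 ⊕ u6))) = 1->3, 2->3, 3->3, 4->3


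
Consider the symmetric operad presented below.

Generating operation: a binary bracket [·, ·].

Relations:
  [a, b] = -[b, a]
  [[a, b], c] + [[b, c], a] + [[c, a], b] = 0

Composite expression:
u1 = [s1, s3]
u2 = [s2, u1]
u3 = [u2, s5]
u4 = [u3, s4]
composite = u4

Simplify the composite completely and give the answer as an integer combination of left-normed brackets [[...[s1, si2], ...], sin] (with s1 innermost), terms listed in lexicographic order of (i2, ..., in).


-[[[[s1, s3], s2], s5], s4]

Antisymmetry and Jacobi reduce to s1-anchored left-normed brackets.
Composite bracket: [[[s2, [s1, s3]], s5], s4]
Expanding via [a, b] = ab - ba: 16 signed words (2^4 = 16).
Coefficients come from the s1-initial words:
  s1s3s2s5s4 appears with sign -1, giving the term -[[[[s1, s3], s2], s5], s4]


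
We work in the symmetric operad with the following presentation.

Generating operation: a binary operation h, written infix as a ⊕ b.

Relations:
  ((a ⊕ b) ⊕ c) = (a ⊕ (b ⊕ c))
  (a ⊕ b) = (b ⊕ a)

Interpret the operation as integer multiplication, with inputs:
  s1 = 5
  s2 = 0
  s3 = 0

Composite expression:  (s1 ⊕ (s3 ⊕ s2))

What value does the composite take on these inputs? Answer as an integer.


0


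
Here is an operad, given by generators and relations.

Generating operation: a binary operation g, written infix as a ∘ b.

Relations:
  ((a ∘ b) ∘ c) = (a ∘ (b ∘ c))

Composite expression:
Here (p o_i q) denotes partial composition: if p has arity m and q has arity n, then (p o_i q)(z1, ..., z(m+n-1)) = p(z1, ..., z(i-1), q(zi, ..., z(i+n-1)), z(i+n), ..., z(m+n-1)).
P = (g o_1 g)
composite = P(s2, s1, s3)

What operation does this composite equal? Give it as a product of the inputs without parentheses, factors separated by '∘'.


s2 ∘ s1 ∘ s3

Every regrouping of g is equal, so read the s-inputs in written order.
(s2 ∘ s1) unparenthesizes to s2 ∘ s1
((s2 ∘ s1) ∘ s3) unparenthesizes to s2 ∘ s1 ∘ s3


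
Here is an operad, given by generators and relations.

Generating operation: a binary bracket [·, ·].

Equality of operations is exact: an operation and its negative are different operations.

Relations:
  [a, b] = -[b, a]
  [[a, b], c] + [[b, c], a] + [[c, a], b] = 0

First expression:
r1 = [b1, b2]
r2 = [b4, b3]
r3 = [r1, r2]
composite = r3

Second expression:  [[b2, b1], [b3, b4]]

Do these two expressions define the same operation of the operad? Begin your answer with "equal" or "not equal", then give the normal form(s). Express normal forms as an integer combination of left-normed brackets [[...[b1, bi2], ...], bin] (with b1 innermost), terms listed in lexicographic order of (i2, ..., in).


equal — both sides give -[[[b1, b2], b3], b4] + [[[b1, b2], b4], b3]


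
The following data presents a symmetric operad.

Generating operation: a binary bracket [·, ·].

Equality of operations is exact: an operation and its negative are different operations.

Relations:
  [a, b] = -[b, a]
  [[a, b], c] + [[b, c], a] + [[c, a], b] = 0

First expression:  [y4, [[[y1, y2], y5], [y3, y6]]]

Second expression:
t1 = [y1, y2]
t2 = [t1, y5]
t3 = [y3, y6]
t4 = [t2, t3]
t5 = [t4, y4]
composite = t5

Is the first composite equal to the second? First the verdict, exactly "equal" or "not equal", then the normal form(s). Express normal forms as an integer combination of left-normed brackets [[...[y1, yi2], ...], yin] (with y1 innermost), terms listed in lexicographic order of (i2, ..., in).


Normal form of the first expression: -[[[[[y1, y2], y5], y3], y6], y4] + [[[[[y1, y2], y5], y6], y3], y4]
Normal form of the second expression: [[[[[y1, y2], y5], y3], y6], y4] - [[[[[y1, y2], y5], y6], y3], y4]
They disagree, so not equal.

not equal: they reduce to -[[[[[y1, y2], y5], y3], y6], y4] + [[[[[y1, y2], y5], y6], y3], y4] and [[[[[y1, y2], y5], y3], y6], y4] - [[[[[y1, y2], y5], y6], y3], y4]


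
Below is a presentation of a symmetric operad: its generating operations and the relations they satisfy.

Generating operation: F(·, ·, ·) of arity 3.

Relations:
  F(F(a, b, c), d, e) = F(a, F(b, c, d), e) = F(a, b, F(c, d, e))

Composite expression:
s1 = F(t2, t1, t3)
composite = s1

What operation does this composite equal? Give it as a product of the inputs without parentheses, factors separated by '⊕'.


t2 ⊕ t1 ⊕ t3

Under associativity of F, the answer is the t's in reading order.
F(t2, t1, t3) unparenthesizes to t2 ⊕ t1 ⊕ t3


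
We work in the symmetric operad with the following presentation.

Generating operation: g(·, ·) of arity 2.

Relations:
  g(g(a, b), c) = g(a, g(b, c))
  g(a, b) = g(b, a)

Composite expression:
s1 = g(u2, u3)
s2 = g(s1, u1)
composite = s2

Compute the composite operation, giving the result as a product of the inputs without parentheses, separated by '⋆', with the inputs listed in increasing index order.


u1 ⋆ u2 ⋆ u3


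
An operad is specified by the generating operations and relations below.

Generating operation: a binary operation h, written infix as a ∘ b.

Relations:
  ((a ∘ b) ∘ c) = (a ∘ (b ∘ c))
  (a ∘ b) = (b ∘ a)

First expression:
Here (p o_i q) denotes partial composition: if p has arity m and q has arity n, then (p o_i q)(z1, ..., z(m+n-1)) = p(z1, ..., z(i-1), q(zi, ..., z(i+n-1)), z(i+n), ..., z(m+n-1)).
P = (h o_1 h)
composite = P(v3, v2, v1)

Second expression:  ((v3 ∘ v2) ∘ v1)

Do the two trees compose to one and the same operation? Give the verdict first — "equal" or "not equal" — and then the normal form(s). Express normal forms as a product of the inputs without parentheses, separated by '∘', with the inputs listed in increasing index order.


In normal form, the first expression is v1 ∘ v2 ∘ v3
In normal form, the second expression is v1 ∘ v2 ∘ v3
Both agree, so they are equal.

equal; both compose to v1 ∘ v2 ∘ v3


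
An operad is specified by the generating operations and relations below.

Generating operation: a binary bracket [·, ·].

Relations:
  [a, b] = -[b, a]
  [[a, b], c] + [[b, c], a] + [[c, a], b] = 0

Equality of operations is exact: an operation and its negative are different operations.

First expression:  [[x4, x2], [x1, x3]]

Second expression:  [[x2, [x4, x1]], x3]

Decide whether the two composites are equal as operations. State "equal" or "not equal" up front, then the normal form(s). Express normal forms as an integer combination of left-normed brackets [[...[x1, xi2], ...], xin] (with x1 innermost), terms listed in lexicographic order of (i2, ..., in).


not equal — first [[[x1, x3], x2], x4] - [[[x1, x3], x4], x2], second [[[x1, x4], x2], x3]

In normal form, the first expression is [[[x1, x3], x2], x4] - [[[x1, x3], x4], x2]
In normal form, the second expression is [[[x1, x4], x2], x3]
Different reductions; not equal.


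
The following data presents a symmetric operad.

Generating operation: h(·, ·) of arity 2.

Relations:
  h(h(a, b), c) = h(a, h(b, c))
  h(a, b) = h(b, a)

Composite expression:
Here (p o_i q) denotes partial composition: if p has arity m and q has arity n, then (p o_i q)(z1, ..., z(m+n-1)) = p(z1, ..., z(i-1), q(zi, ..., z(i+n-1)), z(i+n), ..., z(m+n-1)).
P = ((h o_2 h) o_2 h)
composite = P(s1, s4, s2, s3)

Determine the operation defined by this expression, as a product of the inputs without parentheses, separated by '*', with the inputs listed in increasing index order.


s1 * s2 * s3 * s4

Any arrangement under h is one operation, so sort the s-inputs.
h(s4, s2) collapses to s4 * s2
h(h(s4, s2), s3) collapses to s4 * s2 * s3
h(s1, h(h(s4, s2), s3)) collapses to s1 * s4 * s2 * s3
sorting the factors by input index: s1 * s2 * s3 * s4


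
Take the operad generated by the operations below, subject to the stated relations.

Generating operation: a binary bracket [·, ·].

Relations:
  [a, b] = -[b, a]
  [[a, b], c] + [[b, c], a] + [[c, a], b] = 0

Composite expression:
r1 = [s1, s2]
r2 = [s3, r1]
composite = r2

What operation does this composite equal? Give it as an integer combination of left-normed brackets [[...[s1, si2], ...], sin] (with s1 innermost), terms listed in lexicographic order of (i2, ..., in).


-[[s1, s2], s3]


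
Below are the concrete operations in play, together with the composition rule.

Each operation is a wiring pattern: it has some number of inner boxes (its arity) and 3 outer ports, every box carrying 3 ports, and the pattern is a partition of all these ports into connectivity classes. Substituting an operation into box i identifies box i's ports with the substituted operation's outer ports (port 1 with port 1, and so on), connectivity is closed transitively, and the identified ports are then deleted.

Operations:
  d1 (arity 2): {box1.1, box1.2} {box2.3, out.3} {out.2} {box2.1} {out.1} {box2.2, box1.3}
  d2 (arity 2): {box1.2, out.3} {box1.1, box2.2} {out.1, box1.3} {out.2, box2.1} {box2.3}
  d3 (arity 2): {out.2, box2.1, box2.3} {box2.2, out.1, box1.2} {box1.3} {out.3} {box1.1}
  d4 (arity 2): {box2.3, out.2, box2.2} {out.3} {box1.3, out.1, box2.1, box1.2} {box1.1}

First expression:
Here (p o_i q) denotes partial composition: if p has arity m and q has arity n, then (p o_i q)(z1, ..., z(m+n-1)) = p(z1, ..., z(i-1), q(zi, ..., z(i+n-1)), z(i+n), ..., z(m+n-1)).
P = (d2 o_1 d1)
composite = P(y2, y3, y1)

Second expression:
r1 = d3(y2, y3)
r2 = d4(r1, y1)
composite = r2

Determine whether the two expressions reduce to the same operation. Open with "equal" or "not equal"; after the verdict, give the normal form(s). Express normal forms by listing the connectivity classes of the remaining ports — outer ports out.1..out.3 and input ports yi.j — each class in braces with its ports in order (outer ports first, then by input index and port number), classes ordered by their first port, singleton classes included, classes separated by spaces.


Normal form of the first expression: {out.1, y3.3} {out.2, y1.1} {out.3} {y1.2} {y1.3} {y2.1, y2.2} {y2.3, y3.2} {y3.1}
Normal form of the second expression: {out.1, y1.1, y3.1, y3.3} {out.2, y1.2, y1.3} {out.3} {y2.1} {y2.2, y3.2} {y2.3}
The normal forms differ: not equal.

not equal; the first gives {out.1, y3.3} {out.2, y1.1} {out.3} {y1.2} {y1.3} {y2.1, y2.2} {y2.3, y3.2} {y3.1} and the second {out.1, y1.1, y3.1, y3.3} {out.2, y1.2, y1.3} {out.3} {y2.1} {y2.2, y3.2} {y2.3}


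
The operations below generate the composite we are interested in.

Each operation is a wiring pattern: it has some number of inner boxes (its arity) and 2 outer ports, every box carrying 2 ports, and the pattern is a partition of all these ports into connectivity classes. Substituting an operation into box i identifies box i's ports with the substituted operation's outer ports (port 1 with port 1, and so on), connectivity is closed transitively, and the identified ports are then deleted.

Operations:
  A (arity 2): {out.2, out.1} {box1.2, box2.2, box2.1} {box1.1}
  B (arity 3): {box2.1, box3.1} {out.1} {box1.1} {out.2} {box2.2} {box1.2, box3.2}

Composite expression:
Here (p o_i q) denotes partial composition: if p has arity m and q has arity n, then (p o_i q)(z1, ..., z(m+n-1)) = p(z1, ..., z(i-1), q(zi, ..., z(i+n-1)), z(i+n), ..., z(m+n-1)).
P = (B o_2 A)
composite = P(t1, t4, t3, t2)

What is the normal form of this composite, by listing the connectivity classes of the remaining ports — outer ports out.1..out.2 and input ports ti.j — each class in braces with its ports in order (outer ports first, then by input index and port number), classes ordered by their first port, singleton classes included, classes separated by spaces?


{out.1} {out.2} {t1.1} {t1.2, t2.2} {t2.1} {t3.1, t3.2, t4.2} {t4.1}

Reachability decides: close wires over B-identified ports.
the subtree at A composes to {out.1, out.2} {t3.1, t3.2, t4.2} {t4.1} on (t4, t3); out.j = own outer ports
the subtree at B composes to {out.1} {out.2} {t1.1} {t1.2, t2.2} {t2.1} {t3.1, t3.2, t4.2} {t4.1} on (t1, t4, t3, t2); out.j = own outer ports


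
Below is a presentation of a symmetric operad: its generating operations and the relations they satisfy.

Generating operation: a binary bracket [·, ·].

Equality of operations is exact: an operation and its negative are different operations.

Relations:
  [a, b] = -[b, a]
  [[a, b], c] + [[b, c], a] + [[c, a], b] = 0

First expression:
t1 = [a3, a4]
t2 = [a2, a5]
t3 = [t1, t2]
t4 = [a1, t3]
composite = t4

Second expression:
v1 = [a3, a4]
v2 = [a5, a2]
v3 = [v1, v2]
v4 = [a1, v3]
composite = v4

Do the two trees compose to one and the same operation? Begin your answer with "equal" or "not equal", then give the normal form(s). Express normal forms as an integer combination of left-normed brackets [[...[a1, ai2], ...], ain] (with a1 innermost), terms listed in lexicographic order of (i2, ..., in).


The first expression reduces to -[[[[a1, a2], a5], a3], a4] + [[[[a1, a2], a5], a4], a3] + [[[[a1, a3], a4], a2], a5] - [[[[a1, a3], a4], a5], a2] - [[[[a1, a4], a3], a2], a5] + [[[[a1, a4], a3], a5], a2] + [[[[a1, a5], a2], a3], a4] - [[[[a1, a5], a2], a4], a3]
The second expression reduces to [[[[a1, a2], a5], a3], a4] - [[[[a1, a2], a5], a4], a3] - [[[[a1, a3], a4], a2], a5] + [[[[a1, a3], a4], a5], a2] + [[[[a1, a4], a3], a2], a5] - [[[[a1, a4], a3], a5], a2] - [[[[a1, a5], a2], a3], a4] + [[[[a1, a5], a2], a4], a3]
The normal forms differ: not equal.

not equal; first: -[[[[a1, a2], a5], a3], a4] + [[[[a1, a2], a5], a4], a3] + [[[[a1, a3], a4], a2], a5] - [[[[a1, a3], a4], a5], a2] - [[[[a1, a4], a3], a2], a5] + [[[[a1, a4], a3], a5], a2] + [[[[a1, a5], a2], a3], a4] - [[[[a1, a5], a2], a4], a3]; second: [[[[a1, a2], a5], a3], a4] - [[[[a1, a2], a5], a4], a3] - [[[[a1, a3], a4], a2], a5] + [[[[a1, a3], a4], a5], a2] + [[[[a1, a4], a3], a2], a5] - [[[[a1, a4], a3], a5], a2] - [[[[a1, a5], a2], a3], a4] + [[[[a1, a5], a2], a4], a3]


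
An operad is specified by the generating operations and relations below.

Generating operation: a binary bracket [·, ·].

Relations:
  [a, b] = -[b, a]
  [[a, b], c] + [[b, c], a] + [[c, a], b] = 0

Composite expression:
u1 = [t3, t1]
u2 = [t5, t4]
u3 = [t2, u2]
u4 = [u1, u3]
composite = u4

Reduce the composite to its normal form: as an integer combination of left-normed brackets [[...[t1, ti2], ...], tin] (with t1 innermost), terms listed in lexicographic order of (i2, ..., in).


A multilinear Lie element is pinned by t1-initial words (t1 innermost).
Composite bracket: [[t3, t1], [t2, [t5, t4]]]
Full expansion: 16 signed words from ab - ba (2^4 = 16).
Keep just the words that open with t1:
  word t1t3t2t4t5 has sign +1, contributing +[[[[t1, t3], t2], t4], t5]
  word t1t3t2t5t4 has sign -1, contributing -[[[[t1, t3], t2], t5], t4]
  word t1t3t4t5t2 has sign -1, contributing -[[[[t1, t3], t4], t5], t2]
  word t1t3t5t4t2 has sign +1, contributing +[[[[t1, t3], t5], t4], t2]

[[[[t1, t3], t2], t4], t5] - [[[[t1, t3], t2], t5], t4] - [[[[t1, t3], t4], t5], t2] + [[[[t1, t3], t5], t4], t2]


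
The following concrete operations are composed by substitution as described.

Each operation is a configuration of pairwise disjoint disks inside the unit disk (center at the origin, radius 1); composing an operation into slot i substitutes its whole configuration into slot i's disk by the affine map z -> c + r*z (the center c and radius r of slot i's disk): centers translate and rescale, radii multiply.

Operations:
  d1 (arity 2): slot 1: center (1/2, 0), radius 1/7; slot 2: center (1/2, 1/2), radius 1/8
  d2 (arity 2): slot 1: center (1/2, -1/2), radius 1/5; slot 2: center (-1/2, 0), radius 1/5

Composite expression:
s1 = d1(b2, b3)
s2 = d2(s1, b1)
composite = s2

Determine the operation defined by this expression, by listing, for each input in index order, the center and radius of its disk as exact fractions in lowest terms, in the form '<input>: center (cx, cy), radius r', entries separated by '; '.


b1: center (-1/2, 0), radius 1/5; b2: center (3/5, -1/2), radius 1/35; b3: center (3/5, -2/5), radius 1/40

Affine substitution under d2: radii multiply and b-centers shift.
tracing b2 down its 2-map path: center (3/5, -1/2), radius 1/35
tracing b3 down its 2-map path: center (3/5, -2/5), radius 1/40
tracing b1 down its 1-map path: center (-1/2, 0), radius 1/5


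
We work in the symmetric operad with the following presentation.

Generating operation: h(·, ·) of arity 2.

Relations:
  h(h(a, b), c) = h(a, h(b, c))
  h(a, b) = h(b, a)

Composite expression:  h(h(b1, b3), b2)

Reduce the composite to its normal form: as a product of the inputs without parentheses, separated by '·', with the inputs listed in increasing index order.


b1 · b2 · b3

With h associative and commutative, the b-input set is all that matters.
h(b1, b3) flattens to b1 · b3
h(h(b1, b3), b2) flattens to b1 · b3 · b2
the factors in increasing index order: b1 · b2 · b3


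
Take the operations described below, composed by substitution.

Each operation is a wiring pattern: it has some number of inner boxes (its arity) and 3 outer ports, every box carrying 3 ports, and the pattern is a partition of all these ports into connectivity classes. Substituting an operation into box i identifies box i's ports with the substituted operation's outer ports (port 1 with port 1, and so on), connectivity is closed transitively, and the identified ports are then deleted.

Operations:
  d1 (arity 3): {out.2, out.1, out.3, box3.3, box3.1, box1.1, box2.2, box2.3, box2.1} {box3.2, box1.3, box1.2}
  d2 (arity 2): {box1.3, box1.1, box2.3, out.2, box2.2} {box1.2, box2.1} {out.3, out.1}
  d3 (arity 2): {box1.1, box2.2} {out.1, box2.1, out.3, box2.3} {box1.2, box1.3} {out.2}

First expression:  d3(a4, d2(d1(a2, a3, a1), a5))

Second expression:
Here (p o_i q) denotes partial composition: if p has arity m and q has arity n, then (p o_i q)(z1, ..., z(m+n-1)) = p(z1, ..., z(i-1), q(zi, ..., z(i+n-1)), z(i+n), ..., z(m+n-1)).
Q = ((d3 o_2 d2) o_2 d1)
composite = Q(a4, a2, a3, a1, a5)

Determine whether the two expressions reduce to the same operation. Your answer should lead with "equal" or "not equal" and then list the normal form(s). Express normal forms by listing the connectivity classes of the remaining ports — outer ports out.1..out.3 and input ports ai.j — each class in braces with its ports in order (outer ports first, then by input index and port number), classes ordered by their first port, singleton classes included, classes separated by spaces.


equal; both compose to {out.1, out.3} {out.2} {a1.1, a1.3, a2.1, a3.1, a3.2, a3.3, a4.1, a5.1, a5.2, a5.3} {a1.2, a2.2, a2.3} {a4.2, a4.3}

The first expression, normalized: {out.1, out.3} {out.2} {a1.1, a1.3, a2.1, a3.1, a3.2, a3.3, a4.1, a5.1, a5.2, a5.3} {a1.2, a2.2, a2.3} {a4.2, a4.3}
The second expression, normalized: {out.1, out.3} {out.2} {a1.1, a1.3, a2.1, a3.1, a3.2, a3.3, a4.1, a5.1, a5.2, a5.3} {a1.2, a2.2, a2.3} {a4.2, a4.3}
Both agree, so they are equal.


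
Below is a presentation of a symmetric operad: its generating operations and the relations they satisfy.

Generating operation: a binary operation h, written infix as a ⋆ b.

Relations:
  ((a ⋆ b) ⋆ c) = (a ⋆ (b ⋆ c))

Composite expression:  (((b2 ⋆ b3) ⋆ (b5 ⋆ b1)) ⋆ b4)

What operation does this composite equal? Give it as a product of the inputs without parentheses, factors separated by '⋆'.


b2 ⋆ b3 ⋆ b5 ⋆ b1 ⋆ b4

All parenthesizations of h agree; list the b-inputs left to right.
(b2 ⋆ b3) collapses to b2 ⋆ b3
(b5 ⋆ b1) collapses to b5 ⋆ b1
((b2 ⋆ b3) ⋆ (b5 ⋆ b1)) collapses to b2 ⋆ b3 ⋆ b5 ⋆ b1
(((b2 ⋆ b3) ⋆ (b5 ⋆ b1)) ⋆ b4) collapses to b2 ⋆ b3 ⋆ b5 ⋆ b1 ⋆ b4


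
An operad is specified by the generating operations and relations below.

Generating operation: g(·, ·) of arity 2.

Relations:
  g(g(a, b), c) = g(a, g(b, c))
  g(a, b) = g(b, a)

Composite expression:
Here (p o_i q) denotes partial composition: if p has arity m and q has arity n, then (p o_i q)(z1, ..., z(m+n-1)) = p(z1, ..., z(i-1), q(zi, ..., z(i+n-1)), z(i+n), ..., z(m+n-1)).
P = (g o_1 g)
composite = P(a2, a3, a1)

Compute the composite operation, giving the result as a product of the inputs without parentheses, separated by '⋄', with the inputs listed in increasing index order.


a1 ⋄ a2 ⋄ a3


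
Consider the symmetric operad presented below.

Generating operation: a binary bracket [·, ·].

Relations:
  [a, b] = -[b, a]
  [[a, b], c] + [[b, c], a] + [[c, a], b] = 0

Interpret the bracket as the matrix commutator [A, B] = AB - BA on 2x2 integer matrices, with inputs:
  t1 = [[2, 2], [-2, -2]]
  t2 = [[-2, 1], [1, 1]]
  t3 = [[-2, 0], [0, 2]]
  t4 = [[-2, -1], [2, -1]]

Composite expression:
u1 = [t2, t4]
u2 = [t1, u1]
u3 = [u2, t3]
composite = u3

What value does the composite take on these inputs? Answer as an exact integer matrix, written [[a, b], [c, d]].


[[0, 16], [128, 0]]

[t2, t4] = [[3, 4], [5, -3]]
[t1, [t2, t4]] = [[18, 4], [-32, -18]]
[[t1, [t2, t4]], t3] = [[0, 16], [128, 0]]


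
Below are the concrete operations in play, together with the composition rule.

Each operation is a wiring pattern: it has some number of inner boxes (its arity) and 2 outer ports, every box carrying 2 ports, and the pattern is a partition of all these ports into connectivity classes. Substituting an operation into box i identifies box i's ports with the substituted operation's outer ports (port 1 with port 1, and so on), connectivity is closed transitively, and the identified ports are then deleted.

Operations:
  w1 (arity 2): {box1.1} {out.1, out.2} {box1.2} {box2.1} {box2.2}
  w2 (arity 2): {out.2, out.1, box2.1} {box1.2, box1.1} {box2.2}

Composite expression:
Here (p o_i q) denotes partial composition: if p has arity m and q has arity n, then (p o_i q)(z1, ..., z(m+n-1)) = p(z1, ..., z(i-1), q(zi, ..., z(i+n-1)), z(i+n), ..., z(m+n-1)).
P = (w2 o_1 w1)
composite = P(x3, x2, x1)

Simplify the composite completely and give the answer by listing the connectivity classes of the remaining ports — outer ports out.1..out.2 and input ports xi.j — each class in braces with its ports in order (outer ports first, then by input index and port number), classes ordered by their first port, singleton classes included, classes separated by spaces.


After gluing at w2, chains via deleted ports link the x-ports.
w1 over (x3, x2) gives {out.1, out.2} {x2.1} {x2.2} {x3.1} {x3.2}, out.j being that stage's outer ports
w2 over (x3, x2, x1) gives {out.1, out.2, x1.1} {x1.2} {x2.1} {x2.2} {x3.1} {x3.2}, out.j being that stage's outer ports

{out.1, out.2, x1.1} {x1.2} {x2.1} {x2.2} {x3.1} {x3.2}


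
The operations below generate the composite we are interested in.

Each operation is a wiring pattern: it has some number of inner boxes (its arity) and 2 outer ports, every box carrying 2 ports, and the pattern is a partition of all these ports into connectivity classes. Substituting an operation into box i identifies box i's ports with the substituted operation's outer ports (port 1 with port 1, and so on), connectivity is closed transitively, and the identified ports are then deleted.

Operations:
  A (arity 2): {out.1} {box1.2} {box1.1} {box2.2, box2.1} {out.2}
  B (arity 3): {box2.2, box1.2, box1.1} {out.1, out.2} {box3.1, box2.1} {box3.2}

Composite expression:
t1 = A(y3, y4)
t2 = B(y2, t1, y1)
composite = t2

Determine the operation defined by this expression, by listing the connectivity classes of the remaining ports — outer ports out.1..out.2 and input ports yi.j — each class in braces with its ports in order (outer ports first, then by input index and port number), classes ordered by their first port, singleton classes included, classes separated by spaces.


Treat the ports identified at B as solder joints: merge, then drop.
composing A on (y3, y4), with out.j its own outer ports: {out.1} {out.2} {y3.1} {y3.2} {y4.1, y4.2}
composing B on (y2, y3, y4, y1), with out.j its own outer ports: {out.1, out.2} {y1.1} {y1.2} {y2.1, y2.2} {y3.1} {y3.2} {y4.1, y4.2}

{out.1, out.2} {y1.1} {y1.2} {y2.1, y2.2} {y3.1} {y3.2} {y4.1, y4.2}


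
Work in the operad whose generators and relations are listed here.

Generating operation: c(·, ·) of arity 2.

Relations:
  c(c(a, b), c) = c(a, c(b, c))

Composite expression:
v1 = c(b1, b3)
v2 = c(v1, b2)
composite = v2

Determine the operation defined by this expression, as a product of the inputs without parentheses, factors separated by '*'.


Associativity of c dissolves the nesting; only the b-input order survives.
c(b1, b3) linearizes to b1 * b3
c(c(b1, b3), b2) linearizes to b1 * b3 * b2

b1 * b3 * b2


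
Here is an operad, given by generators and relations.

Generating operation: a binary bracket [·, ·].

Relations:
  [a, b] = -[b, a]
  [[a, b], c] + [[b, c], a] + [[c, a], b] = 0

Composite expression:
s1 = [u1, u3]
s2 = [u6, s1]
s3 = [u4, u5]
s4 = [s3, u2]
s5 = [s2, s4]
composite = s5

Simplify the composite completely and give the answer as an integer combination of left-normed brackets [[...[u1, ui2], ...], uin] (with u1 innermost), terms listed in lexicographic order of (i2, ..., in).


[[[[[u1, u3], u6], u2], u4], u5] - [[[[[u1, u3], u6], u2], u5], u4] - [[[[[u1, u3], u6], u4], u5], u2] + [[[[[u1, u3], u6], u5], u4], u2]

Expand each bracket as ab - ba; the u1-initial words give the coefficients.
Composite bracket: [[u6, [u1, u3]], [[u4, u5], u2]]
Applying ab - ba throughout gives 32 signed words (2^5 = 32).
The u1-initial words carry the normal form:
  sign of u1u3u6u2u4u5 is +1, so it contributes +[[[[[u1, u3], u6], u2], u4], u5]
  sign of u1u3u6u2u5u4 is -1, so it contributes -[[[[[u1, u3], u6], u2], u5], u4]
  sign of u1u3u6u4u5u2 is -1, so it contributes -[[[[[u1, u3], u6], u4], u5], u2]
  sign of u1u3u6u5u4u2 is +1, so it contributes +[[[[[u1, u3], u6], u5], u4], u2]


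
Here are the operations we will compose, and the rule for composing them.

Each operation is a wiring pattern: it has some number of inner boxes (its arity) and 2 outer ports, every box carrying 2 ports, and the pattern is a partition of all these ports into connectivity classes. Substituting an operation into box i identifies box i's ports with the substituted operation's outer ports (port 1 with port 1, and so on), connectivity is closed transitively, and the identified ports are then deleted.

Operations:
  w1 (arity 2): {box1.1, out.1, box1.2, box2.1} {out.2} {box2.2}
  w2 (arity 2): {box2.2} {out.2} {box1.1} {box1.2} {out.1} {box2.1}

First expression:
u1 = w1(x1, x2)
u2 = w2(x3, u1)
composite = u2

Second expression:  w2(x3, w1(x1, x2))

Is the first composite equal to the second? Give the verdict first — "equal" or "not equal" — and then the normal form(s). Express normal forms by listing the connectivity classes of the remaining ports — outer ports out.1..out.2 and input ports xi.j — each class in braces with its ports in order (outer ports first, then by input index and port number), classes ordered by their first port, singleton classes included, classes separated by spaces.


Reducing the first expression gives {out.1} {out.2} {x1.1, x1.2, x2.1} {x2.2} {x3.1} {x3.2}
Reducing the second expression gives {out.1} {out.2} {x1.1, x1.2, x2.1} {x2.2} {x3.1} {x3.2}
Both agree, so they are equal.

equal — both sides give {out.1} {out.2} {x1.1, x1.2, x2.1} {x2.2} {x3.1} {x3.2}


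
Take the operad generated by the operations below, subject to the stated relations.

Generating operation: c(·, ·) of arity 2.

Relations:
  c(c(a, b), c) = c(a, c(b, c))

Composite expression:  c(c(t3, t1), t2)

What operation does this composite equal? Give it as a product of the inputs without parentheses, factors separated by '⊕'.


Every regrouping of c is equal, so read the t-inputs in written order.
c(t3, t1) collapses to t3 ⊕ t1
c(c(t3, t1), t2) collapses to t3 ⊕ t1 ⊕ t2

t3 ⊕ t1 ⊕ t2


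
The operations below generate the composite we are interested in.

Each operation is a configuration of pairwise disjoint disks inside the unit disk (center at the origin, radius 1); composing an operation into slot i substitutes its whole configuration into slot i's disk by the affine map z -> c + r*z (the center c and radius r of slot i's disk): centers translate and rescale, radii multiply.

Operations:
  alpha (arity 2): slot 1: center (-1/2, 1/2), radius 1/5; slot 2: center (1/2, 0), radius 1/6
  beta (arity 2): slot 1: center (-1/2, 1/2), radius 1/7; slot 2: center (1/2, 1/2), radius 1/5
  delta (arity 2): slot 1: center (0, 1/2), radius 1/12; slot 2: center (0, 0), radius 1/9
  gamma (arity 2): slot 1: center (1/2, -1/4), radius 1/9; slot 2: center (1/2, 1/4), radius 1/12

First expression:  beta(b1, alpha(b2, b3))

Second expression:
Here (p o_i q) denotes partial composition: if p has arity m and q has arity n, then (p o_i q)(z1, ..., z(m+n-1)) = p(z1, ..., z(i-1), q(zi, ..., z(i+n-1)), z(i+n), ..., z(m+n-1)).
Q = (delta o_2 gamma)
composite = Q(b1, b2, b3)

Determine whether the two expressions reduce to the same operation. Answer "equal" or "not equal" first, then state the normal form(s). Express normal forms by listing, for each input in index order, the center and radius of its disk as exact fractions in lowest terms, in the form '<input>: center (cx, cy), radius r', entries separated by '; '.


not equal — first b1: center (-1/2, 1/2), radius 1/7; b2: center (2/5, 3/5), radius 1/25; b3: center (3/5, 1/2), radius 1/30, second b1: center (0, 1/2), radius 1/12; b2: center (1/18, -1/36), radius 1/81; b3: center (1/18, 1/36), radius 1/108

Normal form of the first expression: b1: center (-1/2, 1/2), radius 1/7; b2: center (2/5, 3/5), radius 1/25; b3: center (3/5, 1/2), radius 1/30
Normal form of the second expression: b1: center (0, 1/2), radius 1/12; b2: center (1/18, -1/36), radius 1/81; b3: center (1/18, 1/36), radius 1/108
They disagree, so not equal.


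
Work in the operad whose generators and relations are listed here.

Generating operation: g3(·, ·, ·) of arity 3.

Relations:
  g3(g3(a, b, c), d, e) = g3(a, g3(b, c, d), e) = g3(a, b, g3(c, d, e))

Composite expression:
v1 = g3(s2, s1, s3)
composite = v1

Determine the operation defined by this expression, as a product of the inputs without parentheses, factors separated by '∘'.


s2 ∘ s1 ∘ s3

All parenthesizations of g3 agree; list the s-inputs left to right.
g3(s2, s1, s3) linearizes to s2 ∘ s1 ∘ s3


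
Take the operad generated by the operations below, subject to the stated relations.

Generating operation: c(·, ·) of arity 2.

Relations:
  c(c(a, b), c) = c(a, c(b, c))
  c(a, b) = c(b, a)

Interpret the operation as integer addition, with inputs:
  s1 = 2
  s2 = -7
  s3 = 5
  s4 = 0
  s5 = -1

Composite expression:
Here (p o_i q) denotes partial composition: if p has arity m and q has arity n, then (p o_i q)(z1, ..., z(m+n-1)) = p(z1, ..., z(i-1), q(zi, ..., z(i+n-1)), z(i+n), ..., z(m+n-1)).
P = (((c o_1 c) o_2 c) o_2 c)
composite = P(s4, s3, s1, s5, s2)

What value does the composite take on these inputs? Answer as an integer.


-1


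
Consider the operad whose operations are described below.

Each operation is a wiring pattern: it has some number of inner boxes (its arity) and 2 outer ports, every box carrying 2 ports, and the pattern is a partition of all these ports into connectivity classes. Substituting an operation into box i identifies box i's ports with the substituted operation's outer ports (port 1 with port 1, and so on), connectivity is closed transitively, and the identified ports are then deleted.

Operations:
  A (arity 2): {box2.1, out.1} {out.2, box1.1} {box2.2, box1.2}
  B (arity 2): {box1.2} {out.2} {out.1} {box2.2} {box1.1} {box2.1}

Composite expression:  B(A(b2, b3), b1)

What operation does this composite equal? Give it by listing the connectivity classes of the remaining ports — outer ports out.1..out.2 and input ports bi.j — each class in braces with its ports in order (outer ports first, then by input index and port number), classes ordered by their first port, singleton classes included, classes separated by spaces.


{out.1} {out.2} {b1.1} {b1.2} {b2.1} {b2.2, b3.2} {b3.1}

Reachability decides: close wires over B-identified ports.
through A, on inputs (b2, b3): {out.1, b3.1} {out.2, b2.1} {b2.2, b3.2} (out.j = stage outer ports)
through B, on inputs (b2, b3, b1): {out.1} {out.2} {b1.1} {b1.2} {b2.1} {b2.2, b3.2} {b3.1} (out.j = stage outer ports)
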